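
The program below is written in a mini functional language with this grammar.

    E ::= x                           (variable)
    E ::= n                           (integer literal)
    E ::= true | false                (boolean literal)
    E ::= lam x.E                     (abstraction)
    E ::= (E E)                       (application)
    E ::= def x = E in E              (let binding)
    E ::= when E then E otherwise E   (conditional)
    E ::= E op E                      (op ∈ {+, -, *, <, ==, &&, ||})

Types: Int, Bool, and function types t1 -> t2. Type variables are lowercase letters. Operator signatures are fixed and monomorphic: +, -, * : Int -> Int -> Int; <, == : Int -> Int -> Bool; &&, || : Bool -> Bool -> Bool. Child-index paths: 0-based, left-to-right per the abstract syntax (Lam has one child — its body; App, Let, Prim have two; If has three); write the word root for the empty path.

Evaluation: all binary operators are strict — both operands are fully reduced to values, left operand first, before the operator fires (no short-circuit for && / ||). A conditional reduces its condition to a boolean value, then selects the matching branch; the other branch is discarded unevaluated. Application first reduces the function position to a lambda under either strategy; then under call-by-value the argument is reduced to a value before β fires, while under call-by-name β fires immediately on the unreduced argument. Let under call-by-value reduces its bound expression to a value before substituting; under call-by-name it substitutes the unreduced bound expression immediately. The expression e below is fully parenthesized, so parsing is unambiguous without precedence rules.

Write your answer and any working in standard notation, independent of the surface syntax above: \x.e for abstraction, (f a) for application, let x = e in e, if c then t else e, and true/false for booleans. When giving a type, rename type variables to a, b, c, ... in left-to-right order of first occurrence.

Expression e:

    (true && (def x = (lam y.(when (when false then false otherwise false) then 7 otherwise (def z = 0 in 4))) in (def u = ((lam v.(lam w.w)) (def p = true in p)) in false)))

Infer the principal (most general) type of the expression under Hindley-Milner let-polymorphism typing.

Answer: Bool

Trace:
  unify Bool ~ Bool
  unify Bool ~ Bool
  unify Bool ~ Bool
  unify Bool ~ Bool
let z : Int
  unify Int ~ Int
\y._ : a -> Int
let x : forall. a -> Int
w : c
\w._ : c -> c
\v._ : b -> c -> c
let p : Bool
p : Bool
  unify b -> c -> c ~ Bool -> d
  unify b ~ Bool
  unify c -> c ~ d
_ _ : c -> c
let u : forall. c -> c
  unify Bool ~ Bool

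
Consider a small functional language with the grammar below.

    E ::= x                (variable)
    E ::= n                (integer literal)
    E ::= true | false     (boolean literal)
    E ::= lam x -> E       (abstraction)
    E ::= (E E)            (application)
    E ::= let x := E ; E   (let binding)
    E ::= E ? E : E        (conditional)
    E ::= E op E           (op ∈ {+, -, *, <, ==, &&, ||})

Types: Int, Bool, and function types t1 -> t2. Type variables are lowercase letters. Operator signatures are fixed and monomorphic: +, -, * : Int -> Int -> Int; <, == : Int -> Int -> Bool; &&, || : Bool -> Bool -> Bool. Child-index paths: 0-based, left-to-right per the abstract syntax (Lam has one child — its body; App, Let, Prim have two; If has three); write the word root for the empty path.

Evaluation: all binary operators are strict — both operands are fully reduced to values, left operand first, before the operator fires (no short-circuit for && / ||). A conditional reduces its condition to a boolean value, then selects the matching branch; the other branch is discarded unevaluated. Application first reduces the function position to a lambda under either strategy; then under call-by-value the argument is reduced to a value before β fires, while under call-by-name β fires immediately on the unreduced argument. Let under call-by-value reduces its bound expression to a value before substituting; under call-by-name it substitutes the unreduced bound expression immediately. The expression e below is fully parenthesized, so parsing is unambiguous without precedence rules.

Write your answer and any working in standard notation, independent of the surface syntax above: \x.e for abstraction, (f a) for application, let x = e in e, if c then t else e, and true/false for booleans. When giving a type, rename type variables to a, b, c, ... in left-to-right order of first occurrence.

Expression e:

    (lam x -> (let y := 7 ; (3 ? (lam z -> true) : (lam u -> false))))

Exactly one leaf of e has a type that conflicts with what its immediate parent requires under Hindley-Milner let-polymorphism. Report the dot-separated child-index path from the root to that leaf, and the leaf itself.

Answer: 0.1.0 : 3

Trace:
let y : Int
  unify Int ~ Bool
  FAIL: mismatch Int ~ Bool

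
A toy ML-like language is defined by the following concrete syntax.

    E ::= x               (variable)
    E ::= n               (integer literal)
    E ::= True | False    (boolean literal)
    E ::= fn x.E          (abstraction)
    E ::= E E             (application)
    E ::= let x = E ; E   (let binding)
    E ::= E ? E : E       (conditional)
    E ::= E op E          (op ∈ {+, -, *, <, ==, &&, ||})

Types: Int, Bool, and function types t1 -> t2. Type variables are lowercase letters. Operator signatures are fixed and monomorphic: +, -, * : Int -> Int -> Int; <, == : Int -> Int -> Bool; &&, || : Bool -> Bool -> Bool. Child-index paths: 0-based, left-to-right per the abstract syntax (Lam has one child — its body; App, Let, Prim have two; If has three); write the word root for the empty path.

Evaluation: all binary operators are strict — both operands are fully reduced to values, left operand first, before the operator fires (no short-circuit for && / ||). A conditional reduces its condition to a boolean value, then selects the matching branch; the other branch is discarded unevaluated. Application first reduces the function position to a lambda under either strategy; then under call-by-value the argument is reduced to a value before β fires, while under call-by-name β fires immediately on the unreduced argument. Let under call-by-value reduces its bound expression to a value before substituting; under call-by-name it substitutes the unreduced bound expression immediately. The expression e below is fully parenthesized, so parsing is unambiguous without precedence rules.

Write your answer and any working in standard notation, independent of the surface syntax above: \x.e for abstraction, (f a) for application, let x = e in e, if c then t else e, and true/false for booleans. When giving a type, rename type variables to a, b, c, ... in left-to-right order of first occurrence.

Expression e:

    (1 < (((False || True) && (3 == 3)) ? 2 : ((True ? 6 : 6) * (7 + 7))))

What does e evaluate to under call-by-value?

Derivation:
step 0: (1 < (if ((false || true) && (3 == 3)) then 2 else ((if true then 6 else 6) * (7 + 7))))
step 1: [delta@1.0.0] (1 < (if (true && (3 == 3)) then 2 else ((if true then 6 else 6) * (7 + 7))))
step 2: [delta@1.0.1] (1 < (if (true && true) then 2 else ((if true then 6 else 6) * (7 + 7))))
step 3: [delta@1.0] (1 < (if true then 2 else ((if true then 6 else 6) * (7 + 7))))
step 4: [if@1] (1 < 2)
step 5: [delta@root] true

Answer: true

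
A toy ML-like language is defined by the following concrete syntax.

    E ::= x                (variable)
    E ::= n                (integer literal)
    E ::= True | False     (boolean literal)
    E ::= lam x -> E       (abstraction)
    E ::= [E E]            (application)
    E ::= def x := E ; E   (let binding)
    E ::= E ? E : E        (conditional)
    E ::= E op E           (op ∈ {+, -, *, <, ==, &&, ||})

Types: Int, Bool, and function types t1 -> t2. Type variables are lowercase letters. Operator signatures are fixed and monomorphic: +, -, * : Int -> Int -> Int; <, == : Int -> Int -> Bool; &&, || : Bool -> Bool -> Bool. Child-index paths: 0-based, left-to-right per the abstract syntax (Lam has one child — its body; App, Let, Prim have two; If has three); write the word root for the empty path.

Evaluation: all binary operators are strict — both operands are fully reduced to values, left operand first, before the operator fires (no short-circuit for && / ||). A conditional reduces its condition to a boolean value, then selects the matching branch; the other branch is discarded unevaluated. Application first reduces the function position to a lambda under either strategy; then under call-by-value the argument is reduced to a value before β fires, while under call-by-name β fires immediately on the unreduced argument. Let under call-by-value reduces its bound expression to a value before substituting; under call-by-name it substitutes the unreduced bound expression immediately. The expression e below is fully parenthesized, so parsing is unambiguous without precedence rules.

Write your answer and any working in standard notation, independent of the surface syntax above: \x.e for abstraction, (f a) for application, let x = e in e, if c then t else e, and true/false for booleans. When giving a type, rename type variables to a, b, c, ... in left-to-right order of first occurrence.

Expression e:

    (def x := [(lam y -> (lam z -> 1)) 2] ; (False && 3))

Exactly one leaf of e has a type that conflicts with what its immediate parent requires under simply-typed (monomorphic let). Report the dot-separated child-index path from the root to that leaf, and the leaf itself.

Trace:
\z._ : b -> Int
\y._ : a -> b -> Int
  unify a -> b -> Int ~ Int -> c
  unify a ~ Int
  unify b -> Int ~ c
_ _ : b -> Int
let x : b -> Int
  unify Bool ~ Bool
  unify Int ~ Bool
  FAIL: mismatch Int ~ Bool

Answer: 1.1 : 3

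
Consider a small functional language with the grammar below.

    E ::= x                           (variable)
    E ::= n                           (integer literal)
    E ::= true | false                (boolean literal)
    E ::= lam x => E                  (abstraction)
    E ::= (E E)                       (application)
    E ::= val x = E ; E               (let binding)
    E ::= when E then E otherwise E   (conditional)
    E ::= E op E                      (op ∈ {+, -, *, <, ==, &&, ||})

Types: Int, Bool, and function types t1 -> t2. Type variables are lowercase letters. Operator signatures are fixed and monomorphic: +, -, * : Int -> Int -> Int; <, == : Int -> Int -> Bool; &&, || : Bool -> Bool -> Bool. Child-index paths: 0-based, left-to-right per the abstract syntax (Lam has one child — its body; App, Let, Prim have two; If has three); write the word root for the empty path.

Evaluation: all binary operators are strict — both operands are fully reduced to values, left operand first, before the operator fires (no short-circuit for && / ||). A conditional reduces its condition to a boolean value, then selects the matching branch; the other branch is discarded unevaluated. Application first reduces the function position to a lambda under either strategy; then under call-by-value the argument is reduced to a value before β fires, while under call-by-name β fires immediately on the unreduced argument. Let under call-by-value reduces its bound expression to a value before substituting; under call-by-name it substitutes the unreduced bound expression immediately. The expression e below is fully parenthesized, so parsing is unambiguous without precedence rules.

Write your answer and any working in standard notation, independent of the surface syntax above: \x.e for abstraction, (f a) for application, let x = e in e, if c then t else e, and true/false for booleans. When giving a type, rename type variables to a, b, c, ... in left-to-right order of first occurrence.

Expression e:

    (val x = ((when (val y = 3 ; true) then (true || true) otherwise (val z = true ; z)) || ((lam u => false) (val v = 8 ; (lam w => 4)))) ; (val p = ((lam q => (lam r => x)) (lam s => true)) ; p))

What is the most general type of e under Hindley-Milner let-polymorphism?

Answer: a -> Bool

Derivation:
let y : Int
  unify Bool ~ Bool
  unify Bool ~ Bool
  unify Bool ~ Bool
let z : Bool
z : Bool
  unify Bool ~ Bool
  unify Bool ~ Bool
\u._ : a -> Bool
let v : Int
\w._ : b -> Int
  unify a -> Bool ~ (b -> Int) -> c
  unify a ~ b -> Int
  unify Bool ~ c
_ _ : Bool
  unify Bool ~ Bool
let x : Bool
x : Bool
\r._ : e -> Bool
\q._ : d -> e -> Bool
\s._ : f -> Bool
  unify d -> e -> Bool ~ (f -> Bool) -> g
  unify d ~ f -> Bool
  unify e -> Bool ~ g
_ _ : e -> Bool
let p : forall. e -> Bool
p : h -> Bool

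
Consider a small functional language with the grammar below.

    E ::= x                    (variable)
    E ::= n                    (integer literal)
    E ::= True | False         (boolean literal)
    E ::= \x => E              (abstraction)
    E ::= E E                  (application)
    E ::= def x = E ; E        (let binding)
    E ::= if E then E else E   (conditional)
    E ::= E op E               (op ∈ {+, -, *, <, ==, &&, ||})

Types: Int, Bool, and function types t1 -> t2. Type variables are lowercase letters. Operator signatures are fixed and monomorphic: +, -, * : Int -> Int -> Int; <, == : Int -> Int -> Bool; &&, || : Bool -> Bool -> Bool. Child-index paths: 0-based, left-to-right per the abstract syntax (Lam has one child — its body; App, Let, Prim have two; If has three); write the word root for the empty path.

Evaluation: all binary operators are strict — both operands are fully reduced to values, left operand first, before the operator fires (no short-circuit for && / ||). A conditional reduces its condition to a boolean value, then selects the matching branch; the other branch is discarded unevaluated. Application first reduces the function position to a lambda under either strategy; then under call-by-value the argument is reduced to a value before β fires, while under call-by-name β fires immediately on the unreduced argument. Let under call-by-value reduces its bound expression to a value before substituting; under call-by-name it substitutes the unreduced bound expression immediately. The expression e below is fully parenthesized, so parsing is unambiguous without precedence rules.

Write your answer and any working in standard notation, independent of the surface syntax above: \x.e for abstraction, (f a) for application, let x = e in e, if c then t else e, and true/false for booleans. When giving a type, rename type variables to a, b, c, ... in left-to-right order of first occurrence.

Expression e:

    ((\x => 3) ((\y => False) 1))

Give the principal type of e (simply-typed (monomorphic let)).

Working:
\x._ : a -> Int
\y._ : b -> Bool
  unify b -> Bool ~ Int -> c
  unify b ~ Int
  unify Bool ~ c
_ _ : Bool
  unify a -> Int ~ Bool -> d
  unify a ~ Bool
  unify Int ~ d
_ _ : Int

Answer: Int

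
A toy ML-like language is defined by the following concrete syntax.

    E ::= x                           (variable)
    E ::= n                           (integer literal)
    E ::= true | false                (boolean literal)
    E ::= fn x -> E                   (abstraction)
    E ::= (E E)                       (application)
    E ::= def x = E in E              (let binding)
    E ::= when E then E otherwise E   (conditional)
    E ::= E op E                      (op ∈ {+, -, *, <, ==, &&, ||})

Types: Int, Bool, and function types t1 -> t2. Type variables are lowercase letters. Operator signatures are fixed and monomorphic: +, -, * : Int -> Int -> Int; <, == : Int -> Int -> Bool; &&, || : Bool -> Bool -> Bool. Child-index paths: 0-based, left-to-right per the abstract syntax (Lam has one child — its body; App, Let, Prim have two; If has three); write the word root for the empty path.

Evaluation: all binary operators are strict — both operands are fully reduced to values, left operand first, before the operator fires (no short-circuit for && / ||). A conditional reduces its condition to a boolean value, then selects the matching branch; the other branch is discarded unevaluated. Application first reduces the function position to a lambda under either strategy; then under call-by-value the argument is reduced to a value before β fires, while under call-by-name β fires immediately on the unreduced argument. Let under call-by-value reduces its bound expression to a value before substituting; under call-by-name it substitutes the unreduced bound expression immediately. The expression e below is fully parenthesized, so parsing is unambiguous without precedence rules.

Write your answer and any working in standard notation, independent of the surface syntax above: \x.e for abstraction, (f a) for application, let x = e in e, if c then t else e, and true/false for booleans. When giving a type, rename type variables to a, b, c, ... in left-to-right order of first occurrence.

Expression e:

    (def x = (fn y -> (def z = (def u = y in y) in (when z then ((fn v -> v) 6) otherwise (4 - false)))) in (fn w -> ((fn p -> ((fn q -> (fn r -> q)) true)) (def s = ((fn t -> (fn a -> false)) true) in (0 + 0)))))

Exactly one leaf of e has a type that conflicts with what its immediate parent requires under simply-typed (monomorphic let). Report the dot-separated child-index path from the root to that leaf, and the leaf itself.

Answer: 0.0.1.2.1 : false

Derivation:
y : a
let u : a
y : a
let z : a
z : a
  unify a ~ Bool
v : b
\v._ : b -> b
  unify b -> b ~ Int -> c
  unify b ~ Int
  unify Int ~ c
_ _ : Int
  unify Int ~ Int
  unify Bool ~ Int
  FAIL: mismatch Bool ~ Int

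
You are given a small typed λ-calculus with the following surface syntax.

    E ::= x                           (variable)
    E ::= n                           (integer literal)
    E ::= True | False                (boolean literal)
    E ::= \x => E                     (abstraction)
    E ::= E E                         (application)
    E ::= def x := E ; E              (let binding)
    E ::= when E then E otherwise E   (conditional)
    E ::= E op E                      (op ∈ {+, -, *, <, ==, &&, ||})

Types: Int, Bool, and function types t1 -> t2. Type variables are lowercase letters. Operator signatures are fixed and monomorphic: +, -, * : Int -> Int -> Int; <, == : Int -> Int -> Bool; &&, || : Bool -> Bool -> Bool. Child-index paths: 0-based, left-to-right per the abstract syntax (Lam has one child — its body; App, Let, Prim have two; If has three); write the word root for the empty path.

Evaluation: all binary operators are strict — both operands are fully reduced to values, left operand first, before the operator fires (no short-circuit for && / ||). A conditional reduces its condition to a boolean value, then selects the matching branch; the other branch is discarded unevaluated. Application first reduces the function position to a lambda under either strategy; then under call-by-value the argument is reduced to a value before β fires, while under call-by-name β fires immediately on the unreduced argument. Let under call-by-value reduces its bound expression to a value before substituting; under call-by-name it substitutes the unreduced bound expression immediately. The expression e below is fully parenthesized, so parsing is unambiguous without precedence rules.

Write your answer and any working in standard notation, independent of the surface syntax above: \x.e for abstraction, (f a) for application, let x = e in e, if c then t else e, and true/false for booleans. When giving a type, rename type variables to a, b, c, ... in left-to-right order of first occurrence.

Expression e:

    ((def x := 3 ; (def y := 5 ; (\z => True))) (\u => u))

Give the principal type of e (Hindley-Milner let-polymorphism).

Answer: Bool

Trace:
let x : Int
let y : Int
\z._ : a -> Bool
u : b
\u._ : b -> b
  unify a -> Bool ~ (b -> b) -> c
  unify a ~ b -> b
  unify Bool ~ c
_ _ : Bool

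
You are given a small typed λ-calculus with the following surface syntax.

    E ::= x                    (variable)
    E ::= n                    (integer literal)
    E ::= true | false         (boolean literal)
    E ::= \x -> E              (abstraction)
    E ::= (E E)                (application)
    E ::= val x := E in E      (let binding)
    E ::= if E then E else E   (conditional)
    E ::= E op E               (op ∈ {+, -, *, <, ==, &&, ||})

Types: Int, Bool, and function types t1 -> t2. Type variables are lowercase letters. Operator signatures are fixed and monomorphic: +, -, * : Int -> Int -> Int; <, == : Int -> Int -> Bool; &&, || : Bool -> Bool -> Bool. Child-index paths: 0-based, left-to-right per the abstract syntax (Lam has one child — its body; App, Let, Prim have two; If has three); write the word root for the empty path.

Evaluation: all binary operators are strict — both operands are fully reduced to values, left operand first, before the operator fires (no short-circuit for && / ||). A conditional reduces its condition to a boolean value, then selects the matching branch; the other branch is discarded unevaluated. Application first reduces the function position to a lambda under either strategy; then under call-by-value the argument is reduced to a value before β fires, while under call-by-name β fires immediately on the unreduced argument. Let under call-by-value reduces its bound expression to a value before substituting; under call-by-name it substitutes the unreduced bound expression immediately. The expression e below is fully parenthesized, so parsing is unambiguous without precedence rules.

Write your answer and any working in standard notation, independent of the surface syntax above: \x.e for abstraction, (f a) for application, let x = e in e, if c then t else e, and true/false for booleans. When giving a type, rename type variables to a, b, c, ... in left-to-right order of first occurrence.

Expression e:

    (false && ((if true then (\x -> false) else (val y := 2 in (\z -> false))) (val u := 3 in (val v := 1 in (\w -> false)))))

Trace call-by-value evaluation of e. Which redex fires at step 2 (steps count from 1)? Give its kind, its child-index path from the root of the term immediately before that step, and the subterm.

Working:
step 0: (false && ((if true then (\x.false) else (let y = 2 in (\z.false))) (let u = 3 in (let v = 1 in (\w.false)))))
step 1: [if@1.0] (false && ((\x.false) (let u = 3 in (let v = 1 in (\w.false)))))
step 2: [let@1.1] (false && ((\x.false) (let v = 1 in (\w.false))))

Answer: let at 1.1 : (let u = 3 in (let v = 1 in (\w.false)))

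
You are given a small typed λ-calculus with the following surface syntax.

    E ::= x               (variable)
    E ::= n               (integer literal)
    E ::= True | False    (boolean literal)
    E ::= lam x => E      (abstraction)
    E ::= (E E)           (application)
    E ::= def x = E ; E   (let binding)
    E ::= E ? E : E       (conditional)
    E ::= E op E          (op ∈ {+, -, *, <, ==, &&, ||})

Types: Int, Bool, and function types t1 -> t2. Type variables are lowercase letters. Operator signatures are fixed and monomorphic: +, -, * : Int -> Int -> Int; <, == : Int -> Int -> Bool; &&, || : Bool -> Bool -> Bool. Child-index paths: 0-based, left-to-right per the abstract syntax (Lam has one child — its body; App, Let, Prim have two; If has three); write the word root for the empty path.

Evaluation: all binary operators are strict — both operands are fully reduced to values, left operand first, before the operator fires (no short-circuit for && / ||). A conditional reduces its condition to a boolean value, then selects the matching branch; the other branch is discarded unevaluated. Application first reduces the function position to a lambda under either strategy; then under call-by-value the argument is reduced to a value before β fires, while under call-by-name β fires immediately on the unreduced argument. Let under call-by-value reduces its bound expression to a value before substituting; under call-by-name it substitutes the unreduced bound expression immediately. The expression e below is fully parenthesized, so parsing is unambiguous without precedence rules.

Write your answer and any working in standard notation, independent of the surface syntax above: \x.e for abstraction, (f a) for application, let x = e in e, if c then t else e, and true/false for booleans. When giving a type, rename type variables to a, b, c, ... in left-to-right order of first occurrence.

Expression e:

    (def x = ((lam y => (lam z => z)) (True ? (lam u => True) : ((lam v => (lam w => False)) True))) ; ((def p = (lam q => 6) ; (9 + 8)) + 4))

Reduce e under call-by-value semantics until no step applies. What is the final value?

Answer: 21

Working:
step 0: (let x = ((\y.(\z.z)) (if true then (\u.true) else ((\v.(\w.false)) true))) in ((let p = (\q.6) in (9 + 8)) + 4))
step 1: [if@0.1] (let x = ((\y.(\z.z)) (\u.true)) in ((let p = (\q.6) in (9 + 8)) + 4))
step 2: [beta@0] (let x = (\z.z) in ((let p = (\q.6) in (9 + 8)) + 4))
step 3: [let@root] ((let p = (\q.6) in (9 + 8)) + 4)
step 4: [let@0] ((9 + 8) + 4)
step 5: [delta@0] (17 + 4)
step 6: [delta@root] 21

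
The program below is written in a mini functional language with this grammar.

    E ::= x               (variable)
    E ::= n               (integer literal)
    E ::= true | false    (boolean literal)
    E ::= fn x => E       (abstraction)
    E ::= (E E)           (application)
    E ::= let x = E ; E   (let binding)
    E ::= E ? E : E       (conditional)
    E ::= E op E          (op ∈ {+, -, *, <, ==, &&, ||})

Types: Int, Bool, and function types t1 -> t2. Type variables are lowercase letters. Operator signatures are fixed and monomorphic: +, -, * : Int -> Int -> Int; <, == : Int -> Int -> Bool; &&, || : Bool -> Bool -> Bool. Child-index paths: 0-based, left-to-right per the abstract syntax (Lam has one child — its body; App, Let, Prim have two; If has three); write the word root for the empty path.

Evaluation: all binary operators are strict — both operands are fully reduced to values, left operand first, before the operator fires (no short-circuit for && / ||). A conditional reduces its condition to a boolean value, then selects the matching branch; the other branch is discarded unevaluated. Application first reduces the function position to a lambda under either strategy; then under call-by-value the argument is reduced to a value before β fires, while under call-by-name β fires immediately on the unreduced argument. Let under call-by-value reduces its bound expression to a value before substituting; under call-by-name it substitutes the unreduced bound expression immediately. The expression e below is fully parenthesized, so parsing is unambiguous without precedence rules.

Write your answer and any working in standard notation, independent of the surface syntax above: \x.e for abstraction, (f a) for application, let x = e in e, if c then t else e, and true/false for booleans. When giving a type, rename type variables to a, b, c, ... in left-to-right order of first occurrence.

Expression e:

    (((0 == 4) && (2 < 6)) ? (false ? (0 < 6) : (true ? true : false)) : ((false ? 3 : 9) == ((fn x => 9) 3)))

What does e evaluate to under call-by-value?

Derivation:
step 0: (if ((0 == 4) && (2 < 6)) then (if false then (0 < 6) else (if true then true else false)) else ((if false then 3 else 9) == ((\x.9) 3)))
step 1: [delta@0.0] (if (false && (2 < 6)) then (if false then (0 < 6) else (if true then true else false)) else ((if false then 3 else 9) == ((\x.9) 3)))
step 2: [delta@0.1] (if (false && true) then (if false then (0 < 6) else (if true then true else false)) else ((if false then 3 else 9) == ((\x.9) 3)))
step 3: [delta@0] (if false then (if false then (0 < 6) else (if true then true else false)) else ((if false then 3 else 9) == ((\x.9) 3)))
step 4: [if@root] ((if false then 3 else 9) == ((\x.9) 3))
step 5: [if@0] (9 == ((\x.9) 3))
step 6: [beta@1] (9 == 9)
step 7: [delta@root] true

Answer: true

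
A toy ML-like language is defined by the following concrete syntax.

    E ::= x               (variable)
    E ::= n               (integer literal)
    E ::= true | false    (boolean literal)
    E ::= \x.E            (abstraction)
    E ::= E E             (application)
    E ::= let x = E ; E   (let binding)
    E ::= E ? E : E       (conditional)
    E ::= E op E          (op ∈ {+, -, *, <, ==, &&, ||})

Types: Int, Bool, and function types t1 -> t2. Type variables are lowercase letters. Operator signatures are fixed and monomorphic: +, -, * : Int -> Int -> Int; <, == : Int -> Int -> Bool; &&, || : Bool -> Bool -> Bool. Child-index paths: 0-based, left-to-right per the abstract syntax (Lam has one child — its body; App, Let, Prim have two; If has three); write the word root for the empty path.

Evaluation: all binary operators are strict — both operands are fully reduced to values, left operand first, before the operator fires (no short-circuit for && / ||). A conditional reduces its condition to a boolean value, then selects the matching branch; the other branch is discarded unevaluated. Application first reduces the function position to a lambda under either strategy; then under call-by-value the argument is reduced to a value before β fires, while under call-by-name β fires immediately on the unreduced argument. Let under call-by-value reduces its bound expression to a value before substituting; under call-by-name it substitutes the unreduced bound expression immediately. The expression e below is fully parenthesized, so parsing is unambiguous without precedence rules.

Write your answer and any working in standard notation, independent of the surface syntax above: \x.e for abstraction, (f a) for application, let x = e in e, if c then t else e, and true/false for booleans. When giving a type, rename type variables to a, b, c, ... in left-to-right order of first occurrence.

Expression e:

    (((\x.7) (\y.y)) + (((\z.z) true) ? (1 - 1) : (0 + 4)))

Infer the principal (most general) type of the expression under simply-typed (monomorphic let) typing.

Answer: Int

Working:
\x._ : a -> Int
y : b
\y._ : b -> b
  unify a -> Int ~ (b -> b) -> c
  unify a ~ b -> b
  unify Int ~ c
_ _ : Int
  unify Int ~ Int
z : d
\z._ : d -> d
  unify d -> d ~ Bool -> e
  unify d ~ Bool
  unify Bool ~ e
_ _ : Bool
  unify Bool ~ Bool
  unify Int ~ Int
  unify Int ~ Int
  unify Int ~ Int
  unify Int ~ Int
  unify Int ~ Int
  unify Int ~ Int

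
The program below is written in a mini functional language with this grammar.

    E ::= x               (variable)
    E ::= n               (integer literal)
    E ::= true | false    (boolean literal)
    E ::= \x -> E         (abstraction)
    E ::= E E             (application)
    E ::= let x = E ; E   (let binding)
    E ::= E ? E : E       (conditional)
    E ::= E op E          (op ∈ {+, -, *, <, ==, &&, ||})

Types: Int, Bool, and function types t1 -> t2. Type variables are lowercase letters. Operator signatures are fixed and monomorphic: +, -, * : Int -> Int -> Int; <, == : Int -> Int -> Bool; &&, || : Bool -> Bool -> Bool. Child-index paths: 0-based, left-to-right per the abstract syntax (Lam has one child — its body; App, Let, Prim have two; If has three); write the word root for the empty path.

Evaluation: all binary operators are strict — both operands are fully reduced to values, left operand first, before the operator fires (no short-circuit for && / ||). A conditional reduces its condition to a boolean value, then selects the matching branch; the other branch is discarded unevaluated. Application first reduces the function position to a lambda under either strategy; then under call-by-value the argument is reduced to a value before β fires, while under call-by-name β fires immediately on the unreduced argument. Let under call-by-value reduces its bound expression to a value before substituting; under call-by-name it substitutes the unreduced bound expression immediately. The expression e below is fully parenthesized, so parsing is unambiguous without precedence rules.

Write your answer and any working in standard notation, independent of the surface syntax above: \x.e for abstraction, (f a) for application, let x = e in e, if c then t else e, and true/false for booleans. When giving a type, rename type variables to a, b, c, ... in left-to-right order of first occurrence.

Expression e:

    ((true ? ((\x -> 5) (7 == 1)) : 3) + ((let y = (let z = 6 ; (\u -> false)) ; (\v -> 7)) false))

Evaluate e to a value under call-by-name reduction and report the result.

Trace:
step 0: ((if true then ((\x.5) (7 == 1)) else 3) + ((let y = (let z = 6 in (\u.false)) in (\v.7)) false))
step 1: [if@0] (((\x.5) (7 == 1)) + ((let y = (let z = 6 in (\u.false)) in (\v.7)) false))
step 2: [beta@0] (5 + ((let y = (let z = 6 in (\u.false)) in (\v.7)) false))
step 3: [let@1.0] (5 + ((\v.7) false))
step 4: [beta@1] (5 + 7)
step 5: [delta@root] 12

Answer: 12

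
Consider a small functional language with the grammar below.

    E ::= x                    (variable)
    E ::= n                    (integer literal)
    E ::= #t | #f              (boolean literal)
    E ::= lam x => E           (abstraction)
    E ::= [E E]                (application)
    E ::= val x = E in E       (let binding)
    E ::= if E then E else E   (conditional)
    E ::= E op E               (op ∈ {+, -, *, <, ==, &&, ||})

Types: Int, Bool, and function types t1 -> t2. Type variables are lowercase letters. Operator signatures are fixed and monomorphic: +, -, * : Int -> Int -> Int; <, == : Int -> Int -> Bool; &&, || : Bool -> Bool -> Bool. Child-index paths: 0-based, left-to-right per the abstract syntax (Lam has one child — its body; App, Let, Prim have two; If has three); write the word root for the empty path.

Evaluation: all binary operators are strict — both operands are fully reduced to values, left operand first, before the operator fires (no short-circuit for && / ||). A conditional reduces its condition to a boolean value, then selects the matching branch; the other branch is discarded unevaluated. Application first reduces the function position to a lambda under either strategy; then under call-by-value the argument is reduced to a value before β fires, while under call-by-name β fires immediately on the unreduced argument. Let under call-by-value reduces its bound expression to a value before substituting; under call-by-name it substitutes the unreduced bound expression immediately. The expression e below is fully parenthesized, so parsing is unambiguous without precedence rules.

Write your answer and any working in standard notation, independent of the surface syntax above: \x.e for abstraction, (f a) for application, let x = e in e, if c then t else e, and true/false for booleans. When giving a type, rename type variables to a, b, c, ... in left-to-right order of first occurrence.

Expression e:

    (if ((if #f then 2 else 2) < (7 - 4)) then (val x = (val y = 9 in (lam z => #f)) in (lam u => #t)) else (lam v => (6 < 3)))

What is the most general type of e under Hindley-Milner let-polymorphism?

Answer: a -> Bool

Trace:
  unify Bool ~ Bool
  unify Int ~ Int
  unify Int ~ Int
  unify Int ~ Int
  unify Int ~ Int
  unify Int ~ Int
  unify Bool ~ Bool
let y : Int
\z._ : a -> Bool
let x : forall. a -> Bool
\u._ : b -> Bool
  unify Int ~ Int
  unify Int ~ Int
\v._ : c -> Bool
  unify b -> Bool ~ c -> Bool
  unify b ~ c
  unify Bool ~ Bool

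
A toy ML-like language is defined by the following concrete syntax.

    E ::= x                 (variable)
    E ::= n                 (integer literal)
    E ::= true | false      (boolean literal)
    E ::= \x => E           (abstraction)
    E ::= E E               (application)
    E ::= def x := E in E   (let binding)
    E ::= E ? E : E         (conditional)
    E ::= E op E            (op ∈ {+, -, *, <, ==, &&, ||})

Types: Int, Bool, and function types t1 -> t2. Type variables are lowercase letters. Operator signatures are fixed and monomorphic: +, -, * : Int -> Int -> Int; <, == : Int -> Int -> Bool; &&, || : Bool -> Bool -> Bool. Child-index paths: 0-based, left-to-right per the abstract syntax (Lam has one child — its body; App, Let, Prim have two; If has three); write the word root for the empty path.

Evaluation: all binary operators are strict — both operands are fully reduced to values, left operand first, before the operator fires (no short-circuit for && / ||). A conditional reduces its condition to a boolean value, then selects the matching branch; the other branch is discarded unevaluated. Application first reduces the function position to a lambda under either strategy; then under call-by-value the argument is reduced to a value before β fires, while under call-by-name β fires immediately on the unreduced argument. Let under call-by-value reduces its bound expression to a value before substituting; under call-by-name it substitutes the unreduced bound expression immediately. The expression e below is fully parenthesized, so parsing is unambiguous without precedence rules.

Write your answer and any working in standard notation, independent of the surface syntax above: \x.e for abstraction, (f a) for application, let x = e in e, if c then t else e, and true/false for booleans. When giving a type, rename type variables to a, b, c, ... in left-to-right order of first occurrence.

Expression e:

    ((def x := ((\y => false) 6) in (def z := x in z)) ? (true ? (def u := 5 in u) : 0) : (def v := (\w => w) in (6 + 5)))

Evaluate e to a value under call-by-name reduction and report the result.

Trace:
step 0: (if (let x = ((\y.false) 6) in (let z = x in z)) then (if true then (let u = 5 in u) else 0) else (let v = (\w.w) in (6 + 5)))
step 1: [let@0] (if (let z = ((\y.false) 6) in z) then (if true then (let u = 5 in u) else 0) else (let v = (\w.w) in (6 + 5)))
step 2: [let@0] (if ((\y.false) 6) then (if true then (let u = 5 in u) else 0) else (let v = (\w.w) in (6 + 5)))
step 3: [beta@0] (if false then (if true then (let u = 5 in u) else 0) else (let v = (\w.w) in (6 + 5)))
step 4: [if@root] (let v = (\w.w) in (6 + 5))
step 5: [let@root] (6 + 5)
step 6: [delta@root] 11

Answer: 11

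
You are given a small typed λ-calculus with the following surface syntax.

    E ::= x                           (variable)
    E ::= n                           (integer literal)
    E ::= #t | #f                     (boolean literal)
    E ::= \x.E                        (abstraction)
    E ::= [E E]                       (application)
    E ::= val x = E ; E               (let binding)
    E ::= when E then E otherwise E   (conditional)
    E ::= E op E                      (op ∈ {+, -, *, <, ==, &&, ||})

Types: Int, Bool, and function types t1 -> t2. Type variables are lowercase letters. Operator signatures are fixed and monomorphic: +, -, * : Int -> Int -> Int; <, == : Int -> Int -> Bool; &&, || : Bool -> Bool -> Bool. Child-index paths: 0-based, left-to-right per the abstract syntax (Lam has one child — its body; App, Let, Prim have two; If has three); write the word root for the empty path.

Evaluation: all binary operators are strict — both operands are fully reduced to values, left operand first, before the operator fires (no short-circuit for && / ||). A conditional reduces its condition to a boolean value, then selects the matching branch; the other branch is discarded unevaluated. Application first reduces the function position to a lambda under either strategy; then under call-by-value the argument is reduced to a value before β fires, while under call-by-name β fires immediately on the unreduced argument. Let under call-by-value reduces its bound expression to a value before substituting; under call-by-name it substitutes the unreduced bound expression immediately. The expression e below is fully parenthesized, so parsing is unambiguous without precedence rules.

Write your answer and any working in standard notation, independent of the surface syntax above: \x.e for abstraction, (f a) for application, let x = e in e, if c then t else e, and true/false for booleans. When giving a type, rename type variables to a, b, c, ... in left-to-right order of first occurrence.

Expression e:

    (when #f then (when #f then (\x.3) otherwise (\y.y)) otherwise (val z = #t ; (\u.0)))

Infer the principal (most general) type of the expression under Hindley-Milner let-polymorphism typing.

Answer: Int -> Int

Derivation:
  unify Bool ~ Bool
  unify Bool ~ Bool
\x._ : a -> Int
y : b
\y._ : b -> b
  unify a -> Int ~ b -> b
  unify a ~ b
  unify Int ~ b
let z : Bool
\u._ : c -> Int
  unify Int -> Int ~ c -> Int
  unify Int ~ c
  unify Int ~ Int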